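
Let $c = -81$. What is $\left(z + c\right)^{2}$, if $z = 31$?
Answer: $2500$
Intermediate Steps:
$\left(z + c\right)^{2} = \left(31 - 81\right)^{2} = \left(-50\right)^{2} = 2500$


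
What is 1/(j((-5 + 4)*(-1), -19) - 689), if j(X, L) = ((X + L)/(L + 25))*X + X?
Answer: -1/691 ≈ -0.0014472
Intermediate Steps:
j(X, L) = X + X*(L + X)/(25 + L) (j(X, L) = ((L + X)/(25 + L))*X + X = X*(L + X)/(25 + L) + X = X + X*(L + X)/(25 + L))
1/(j((-5 + 4)*(-1), -19) - 689) = 1/(((-5 + 4)*(-1))*(25 + (-5 + 4)*(-1) + 2*(-19))/(25 - 19) - 689) = 1/(-1*(-1)*(25 - 1*(-1) - 38)/6 - 689) = 1/(1*(1/6)*(25 + 1 - 38) - 689) = 1/(1*(1/6)*(-12) - 689) = 1/(-2 - 689) = 1/(-691) = -1/691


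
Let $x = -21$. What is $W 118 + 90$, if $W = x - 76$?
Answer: $-11356$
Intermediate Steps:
$W = -97$ ($W = -21 - 76 = -97$)
$W 118 + 90 = \left(-97\right) 118 + 90 = -11446 + 90 = -11356$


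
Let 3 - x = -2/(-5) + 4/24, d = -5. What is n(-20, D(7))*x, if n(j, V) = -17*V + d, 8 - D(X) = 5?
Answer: -2044/15 ≈ -136.27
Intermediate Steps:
D(X) = 3 (D(X) = 8 - 1*5 = 8 - 5 = 3)
n(j, V) = -5 - 17*V (n(j, V) = -17*V - 5 = -5 - 17*V)
x = 73/30 (x = 3 - (-2/(-5) + 4/24) = 3 - (-2*(-⅕) + 4*(1/24)) = 3 - (⅖ + ⅙) = 3 - 1*17/30 = 3 - 17/30 = 73/30 ≈ 2.4333)
n(-20, D(7))*x = (-5 - 17*3)*(73/30) = (-5 - 51)*(73/30) = -56*73/30 = -2044/15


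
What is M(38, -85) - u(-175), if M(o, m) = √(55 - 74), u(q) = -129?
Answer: 129 + I*√19 ≈ 129.0 + 4.3589*I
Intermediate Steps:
M(o, m) = I*√19 (M(o, m) = √(-19) = I*√19)
M(38, -85) - u(-175) = I*√19 - 1*(-129) = I*√19 + 129 = 129 + I*√19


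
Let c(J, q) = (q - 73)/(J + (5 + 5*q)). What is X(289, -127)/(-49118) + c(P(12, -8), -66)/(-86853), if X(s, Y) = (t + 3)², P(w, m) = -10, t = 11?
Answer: -2854797691/714562647045 ≈ -0.0039952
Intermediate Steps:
X(s, Y) = 196 (X(s, Y) = (11 + 3)² = 14² = 196)
c(J, q) = (-73 + q)/(5 + J + 5*q)
X(289, -127)/(-49118) + c(P(12, -8), -66)/(-86853) = 196/(-49118) + ((-73 - 66)/(5 - 10 + 5*(-66)))/(-86853) = 196*(-1/49118) + (-139/(5 - 10 - 330))*(-1/86853) = -98/24559 + (-139/(-335))*(-1/86853) = -98/24559 - 1/335*(-139)*(-1/86853) = -98/24559 + (139/335)*(-1/86853) = -98/24559 - 139/29095755 = -2854797691/714562647045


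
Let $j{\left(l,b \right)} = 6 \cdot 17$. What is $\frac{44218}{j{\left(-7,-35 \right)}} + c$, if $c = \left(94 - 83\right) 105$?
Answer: $\frac{81014}{51} \approx 1588.5$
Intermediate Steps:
$j{\left(l,b \right)} = 102$
$c = 1155$ ($c = 11 \cdot 105 = 1155$)
$\frac{44218}{j{\left(-7,-35 \right)}} + c = \frac{44218}{102} + 1155 = 44218 \cdot \frac{1}{102} + 1155 = \frac{22109}{51} + 1155 = \frac{81014}{51}$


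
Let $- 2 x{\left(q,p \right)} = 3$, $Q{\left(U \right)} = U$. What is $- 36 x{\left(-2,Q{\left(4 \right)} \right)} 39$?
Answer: $2106$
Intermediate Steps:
$x{\left(q,p \right)} = - \frac{3}{2}$ ($x{\left(q,p \right)} = \left(- \frac{1}{2}\right) 3 = - \frac{3}{2}$)
$- 36 x{\left(-2,Q{\left(4 \right)} \right)} 39 = \left(-36\right) \left(- \frac{3}{2}\right) 39 = 54 \cdot 39 = 2106$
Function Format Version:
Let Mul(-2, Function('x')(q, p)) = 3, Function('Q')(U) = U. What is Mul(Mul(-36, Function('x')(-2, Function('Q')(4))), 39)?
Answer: 2106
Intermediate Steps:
Function('x')(q, p) = Rational(-3, 2) (Function('x')(q, p) = Mul(Rational(-1, 2), 3) = Rational(-3, 2))
Mul(Mul(-36, Function('x')(-2, Function('Q')(4))), 39) = Mul(Mul(-36, Rational(-3, 2)), 39) = Mul(54, 39) = 2106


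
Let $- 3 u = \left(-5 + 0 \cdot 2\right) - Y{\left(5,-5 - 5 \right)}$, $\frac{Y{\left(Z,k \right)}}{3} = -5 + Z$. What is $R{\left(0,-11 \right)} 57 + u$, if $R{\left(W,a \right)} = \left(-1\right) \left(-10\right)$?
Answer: $\frac{1715}{3} \approx 571.67$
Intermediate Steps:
$R{\left(W,a \right)} = 10$
$Y{\left(Z,k \right)} = -15 + 3 Z$ ($Y{\left(Z,k \right)} = 3 \left(-5 + Z\right) = -15 + 3 Z$)
$u = \frac{5}{3}$ ($u = - \frac{\left(-5 + 0 \cdot 2\right) - \left(-15 + 3 \cdot 5\right)}{3} = - \frac{\left(-5 + 0\right) - \left(-15 + 15\right)}{3} = - \frac{-5 - 0}{3} = - \frac{-5 + 0}{3} = \left(- \frac{1}{3}\right) \left(-5\right) = \frac{5}{3} \approx 1.6667$)
$R{\left(0,-11 \right)} 57 + u = 10 \cdot 57 + \frac{5}{3} = 570 + \frac{5}{3} = \frac{1715}{3}$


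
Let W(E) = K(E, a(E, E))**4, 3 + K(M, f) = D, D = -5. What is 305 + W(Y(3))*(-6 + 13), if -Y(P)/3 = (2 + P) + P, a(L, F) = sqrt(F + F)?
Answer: 28977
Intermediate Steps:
a(L, F) = sqrt(2)*sqrt(F) (a(L, F) = sqrt(2*F) = sqrt(2)*sqrt(F))
Y(P) = -6 - 6*P (Y(P) = -3*((2 + P) + P) = -3*(2 + 2*P) = -6 - 6*P)
K(M, f) = -8 (K(M, f) = -3 - 5 = -8)
W(E) = 4096 (W(E) = (-8)**4 = 4096)
305 + W(Y(3))*(-6 + 13) = 305 + 4096*(-6 + 13) = 305 + 4096*7 = 305 + 28672 = 28977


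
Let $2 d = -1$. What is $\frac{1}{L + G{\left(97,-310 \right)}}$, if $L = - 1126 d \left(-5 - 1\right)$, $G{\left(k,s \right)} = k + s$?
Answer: $- \frac{1}{3591} \approx -0.00027847$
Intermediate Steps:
$d = - \frac{1}{2}$ ($d = \frac{1}{2} \left(-1\right) = - \frac{1}{2} \approx -0.5$)
$L = -3378$ ($L = - 1126 \left(- \frac{-5 - 1}{2}\right) = - 1126 \left(\left(- \frac{1}{2}\right) \left(-6\right)\right) = \left(-1126\right) 3 = -3378$)
$\frac{1}{L + G{\left(97,-310 \right)}} = \frac{1}{-3378 + \left(97 - 310\right)} = \frac{1}{-3378 - 213} = \frac{1}{-3591} = - \frac{1}{3591}$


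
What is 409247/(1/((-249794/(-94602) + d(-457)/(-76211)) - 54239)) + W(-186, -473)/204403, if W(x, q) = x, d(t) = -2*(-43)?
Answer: -16355028026107141207109714/736843485417933 ≈ -2.2196e+10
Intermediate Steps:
d(t) = 86
409247/(1/((-249794/(-94602) + d(-457)/(-76211)) - 54239)) + W(-186, -473)/204403 = 409247/(1/((-249794/(-94602) + 86/(-76211)) - 54239)) - 186/204403 = 409247/(1/((-249794*(-1/94602) + 86*(-1/76211)) - 54239)) - 186*1/204403 = 409247/(1/((124897/47301 - 86/76211) - 54239)) - 186/204403 = 409247/(1/(9514457381/3604856511 - 54239)) - 186/204403 = 409247/(1/(-195514297842748/3604856511)) - 186/204403 = 409247/(-3604856511/195514297842748) - 186/204403 = 409247*(-195514297842748/3604856511) - 186/204403 = -80013639849251090756/3604856511 - 186/204403 = -16355028026107141207109714/736843485417933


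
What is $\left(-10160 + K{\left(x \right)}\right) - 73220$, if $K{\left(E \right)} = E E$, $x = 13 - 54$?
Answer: $-81699$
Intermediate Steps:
$x = -41$ ($x = 13 - 54 = -41$)
$K{\left(E \right)} = E^{2}$
$\left(-10160 + K{\left(x \right)}\right) - 73220 = \left(-10160 + \left(-41\right)^{2}\right) - 73220 = \left(-10160 + 1681\right) - 73220 = -8479 - 73220 = -81699$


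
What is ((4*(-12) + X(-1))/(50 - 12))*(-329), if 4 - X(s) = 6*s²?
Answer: 8225/19 ≈ 432.89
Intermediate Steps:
X(s) = 4 - 6*s²
((4*(-12) + X(-1))/(50 - 12))*(-329) = ((4*(-12) + (4 - 6*(-1)²))/(50 - 12))*(-329) = ((-48 + (4 - 6*1))/38)*(-329) = ((-48 + (4 - 6))*(1/38))*(-329) = ((-48 - 2)*(1/38))*(-329) = -50*1/38*(-329) = -25/19*(-329) = 8225/19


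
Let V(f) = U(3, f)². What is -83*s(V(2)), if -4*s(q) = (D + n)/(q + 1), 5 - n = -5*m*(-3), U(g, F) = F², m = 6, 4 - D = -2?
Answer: -6557/68 ≈ -96.427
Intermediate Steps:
D = 6 (D = 4 - 1*(-2) = 4 + 2 = 6)
V(f) = f⁴ (V(f) = (f²)² = f⁴)
n = -85 (n = 5 - (-5*6)*(-3) = 5 - (-30)*(-3) = 5 - 1*90 = 5 - 90 = -85)
s(q) = 79/(4*(1 + q)) (s(q) = -(6 - 85)/(4*(q + 1)) = -(-79)/(4*(1 + q)) = 79/(4*(1 + q)))
-83*s(V(2)) = -6557/(4*(1 + 2⁴)) = -6557/(4*(1 + 16)) = -6557/(4*17) = -83*79/68 = -6557/68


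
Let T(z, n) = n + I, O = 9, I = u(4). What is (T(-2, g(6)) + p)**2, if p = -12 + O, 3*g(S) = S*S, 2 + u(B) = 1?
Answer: 64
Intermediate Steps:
u(B) = -1 (u(B) = -2 + 1 = -1)
I = -1
g(S) = S**2/3 (g(S) = (S*S)/3 = S**2/3)
p = -3 (p = -12 + 9 = -3)
T(z, n) = -1 + n (T(z, n) = n - 1 = -1 + n)
(T(-2, g(6)) + p)**2 = ((-1 + (1/3)*6**2) - 3)**2 = ((-1 + (1/3)*36) - 3)**2 = ((-1 + 12) - 3)**2 = (11 - 3)**2 = 8**2 = 64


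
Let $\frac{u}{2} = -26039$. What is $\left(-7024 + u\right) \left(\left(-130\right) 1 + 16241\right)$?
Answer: $-952192322$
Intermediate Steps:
$u = -52078$ ($u = 2 \left(-26039\right) = -52078$)
$\left(-7024 + u\right) \left(\left(-130\right) 1 + 16241\right) = \left(-7024 - 52078\right) \left(\left(-130\right) 1 + 16241\right) = - 59102 \left(-130 + 16241\right) = \left(-59102\right) 16111 = -952192322$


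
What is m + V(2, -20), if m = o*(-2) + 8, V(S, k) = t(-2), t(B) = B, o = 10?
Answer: -14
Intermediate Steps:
V(S, k) = -2
m = -12 (m = 10*(-2) + 8 = -20 + 8 = -12)
m + V(2, -20) = -12 - 2 = -14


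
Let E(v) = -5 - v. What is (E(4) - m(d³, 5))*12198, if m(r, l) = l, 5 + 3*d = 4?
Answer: -170772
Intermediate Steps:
d = -⅓ (d = -5/3 + (⅓)*4 = -5/3 + 4/3 = -⅓ ≈ -0.33333)
(E(4) - m(d³, 5))*12198 = ((-5 - 1*4) - 1*5)*12198 = ((-5 - 4) - 5)*12198 = (-9 - 5)*12198 = -14*12198 = -170772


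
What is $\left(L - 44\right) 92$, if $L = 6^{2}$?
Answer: $-736$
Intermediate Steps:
$L = 36$
$\left(L - 44\right) 92 = \left(36 - 44\right) 92 = \left(-8\right) 92 = -736$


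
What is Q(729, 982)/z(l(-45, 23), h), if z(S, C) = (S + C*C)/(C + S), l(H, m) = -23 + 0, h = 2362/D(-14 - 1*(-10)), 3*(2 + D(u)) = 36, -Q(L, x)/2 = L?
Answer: -3885570/697093 ≈ -5.5740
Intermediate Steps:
Q(L, x) = -2*L
D(u) = 10 (D(u) = -2 + (⅓)*36 = -2 + 12 = 10)
h = 1181/5 (h = 2362/10 = 2362*(⅒) = 1181/5 ≈ 236.20)
l(H, m) = -23
z(S, C) = (S + C²)/(C + S)
Q(729, 982)/z(l(-45, 23), h) = (-2*729)/(((-23 + (1181/5)²)/(1181/5 - 23))) = -1458*1066/(5*(-23 + 1394761/25)) = -1458/((5/1066)*(1394186/25)) = -1458/697093/2665 = -1458*2665/697093 = -3885570/697093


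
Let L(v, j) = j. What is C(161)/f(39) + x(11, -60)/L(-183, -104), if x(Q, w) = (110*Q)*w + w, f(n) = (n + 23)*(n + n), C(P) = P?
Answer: 3378851/4836 ≈ 698.69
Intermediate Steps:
f(n) = 2*n*(23 + n) (f(n) = (23 + n)*(2*n) = 2*n*(23 + n))
x(Q, w) = w + 110*Q*w (x(Q, w) = 110*Q*w + w = w + 110*Q*w)
C(161)/f(39) + x(11, -60)/L(-183, -104) = 161/((2*39*(23 + 39))) - 60*(1 + 110*11)/(-104) = 161/((2*39*62)) - 60*(1 + 1210)*(-1/104) = 161/4836 - 60*1211*(-1/104) = 161*(1/4836) - 72660*(-1/104) = 161/4836 + 18165/26 = 3378851/4836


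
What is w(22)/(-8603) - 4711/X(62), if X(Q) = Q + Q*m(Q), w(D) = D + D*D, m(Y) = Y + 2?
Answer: -42567913/34670090 ≈ -1.2278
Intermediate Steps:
m(Y) = 2 + Y
w(D) = D + D²
X(Q) = Q + Q*(2 + Q)
w(22)/(-8603) - 4711/X(62) = (22*(1 + 22))/(-8603) - 4711*1/(62*(3 + 62)) = (22*23)*(-1/8603) - 4711/(62*65) = 506*(-1/8603) - 4711/4030 = -506/8603 - 4711*1/4030 = -506/8603 - 4711/4030 = -42567913/34670090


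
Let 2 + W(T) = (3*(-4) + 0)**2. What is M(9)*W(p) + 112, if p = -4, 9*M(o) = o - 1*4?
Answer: 1718/9 ≈ 190.89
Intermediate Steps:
M(o) = -4/9 + o/9 (M(o) = (o - 1*4)/9 = (o - 4)/9 = (-4 + o)/9 = -4/9 + o/9)
W(T) = 142 (W(T) = -2 + (3*(-4) + 0)**2 = -2 + (-12 + 0)**2 = -2 + (-12)**2 = -2 + 144 = 142)
M(9)*W(p) + 112 = (-4/9 + (1/9)*9)*142 + 112 = (-4/9 + 1)*142 + 112 = (5/9)*142 + 112 = 710/9 + 112 = 1718/9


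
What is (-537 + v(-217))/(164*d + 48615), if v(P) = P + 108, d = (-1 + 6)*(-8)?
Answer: -646/42055 ≈ -0.015361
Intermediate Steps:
d = -40 (d = 5*(-8) = -40)
v(P) = 108 + P
(-537 + v(-217))/(164*d + 48615) = (-537 + (108 - 217))/(164*(-40) + 48615) = (-537 - 109)/(-6560 + 48615) = -646/42055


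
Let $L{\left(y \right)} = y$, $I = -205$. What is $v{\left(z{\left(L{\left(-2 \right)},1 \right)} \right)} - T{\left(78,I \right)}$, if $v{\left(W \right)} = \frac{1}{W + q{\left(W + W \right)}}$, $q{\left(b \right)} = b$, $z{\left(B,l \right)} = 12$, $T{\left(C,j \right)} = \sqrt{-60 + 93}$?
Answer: $\frac{1}{36} - \sqrt{33} \approx -5.7168$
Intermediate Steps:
$T{\left(C,j \right)} = \sqrt{33}$
$v{\left(W \right)} = \frac{1}{3 W}$ ($v{\left(W \right)} = \frac{1}{W + \left(W + W\right)} = \frac{1}{W + 2 W} = \frac{1}{3 W}$)
$v{\left(z{\left(L{\left(-2 \right)},1 \right)} \right)} - T{\left(78,I \right)} = \frac{1}{3 \cdot 12} - \sqrt{33} = \frac{1}{3} \cdot \frac{1}{12} - \sqrt{33} = \frac{1}{36} - \sqrt{33}$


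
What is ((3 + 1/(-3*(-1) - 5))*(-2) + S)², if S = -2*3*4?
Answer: 841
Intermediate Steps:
S = -24 (S = -6*4 = -24)
((3 + 1/(-3*(-1) - 5))*(-2) + S)² = ((3 + 1/(-3*(-1) - 5))*(-2) - 24)² = ((3 + 1/(3 - 5))*(-2) - 24)² = ((3 + 1/(-2))*(-2) - 24)² = ((3 - ½)*(-2) - 24)² = ((5/2)*(-2) - 24)² = (-5 - 24)² = (-29)² = 841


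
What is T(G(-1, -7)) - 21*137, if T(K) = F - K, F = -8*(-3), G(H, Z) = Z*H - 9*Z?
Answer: -2923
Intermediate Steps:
G(H, Z) = -9*Z + H*Z (G(H, Z) = H*Z - 9*Z = -9*Z + H*Z)
F = 24
T(K) = 24 - K
T(G(-1, -7)) - 21*137 = (24 - (-7)*(-9 - 1)) - 21*137 = (24 - (-7)*(-10)) - 1*2877 = (24 - 1*70) - 2877 = (24 - 70) - 2877 = -46 - 2877 = -2923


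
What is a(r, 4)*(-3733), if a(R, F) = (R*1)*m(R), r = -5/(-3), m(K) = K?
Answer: -93325/9 ≈ -10369.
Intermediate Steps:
r = 5/3 (r = -5*(-⅓) = 5/3 ≈ 1.6667)
a(R, F) = R² (a(R, F) = (R*1)*R = R*R = R²)
a(r, 4)*(-3733) = (5/3)²*(-3733) = (25/9)*(-3733) = -93325/9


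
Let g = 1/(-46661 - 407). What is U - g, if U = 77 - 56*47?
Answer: -120258739/47068 ≈ -2555.0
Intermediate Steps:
U = -2555 (U = 77 - 2632 = -2555)
g = -1/47068 (g = 1/(-47068) = -1/47068 ≈ -2.1246e-5)
U - g = -2555 - 1*(-1/47068) = -2555 + 1/47068 = -120258739/47068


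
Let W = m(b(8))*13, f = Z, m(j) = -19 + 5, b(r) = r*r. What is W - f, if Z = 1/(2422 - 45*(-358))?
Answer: -3372825/18532 ≈ -182.00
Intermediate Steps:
b(r) = r²
m(j) = -14
Z = 1/18532 (Z = 1/(2422 + 16110) = 1/18532 ≈ 5.3961e-5)
f = 1/18532 ≈ 5.3961e-5
W = -182 (W = -14*13 = -182)
W - f = -182 - 1*1/18532 = -182 - 1/18532 = -3372825/18532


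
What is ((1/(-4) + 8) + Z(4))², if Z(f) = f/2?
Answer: 1521/16 ≈ 95.063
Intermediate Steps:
Z(f) = f/2 (Z(f) = f*(½) = f/2)
((1/(-4) + 8) + Z(4))² = ((1/(-4) + 8) + (½)*4)² = ((-¼ + 8) + 2)² = (31/4 + 2)² = (39/4)² = 1521/16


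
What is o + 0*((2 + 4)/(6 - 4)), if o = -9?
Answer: -9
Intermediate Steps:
o + 0*((2 + 4)/(6 - 4)) = -9 + 0*((2 + 4)/(6 - 4)) = -9 + 0*(6/2) = -9 + 0*(6*(½)) = -9 + 0*3 = -9 + 0 = -9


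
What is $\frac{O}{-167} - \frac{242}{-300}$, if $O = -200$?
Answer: $\frac{50207}{25050} \approx 2.0043$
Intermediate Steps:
$\frac{O}{-167} - \frac{242}{-300} = - \frac{200}{-167} - \frac{242}{-300} = \left(-200\right) \left(- \frac{1}{167}\right) - - \frac{121}{150} = \frac{200}{167} + \frac{121}{150} = \frac{50207}{25050}$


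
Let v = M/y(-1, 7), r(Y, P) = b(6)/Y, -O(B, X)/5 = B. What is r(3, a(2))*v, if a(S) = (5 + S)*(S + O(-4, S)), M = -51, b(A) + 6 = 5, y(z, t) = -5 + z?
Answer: -17/6 ≈ -2.8333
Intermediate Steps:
O(B, X) = -5*B
b(A) = -1 (b(A) = -6 + 5 = -1)
a(S) = (5 + S)*(20 + S) (a(S) = (5 + S)*(S - 5*(-4)) = (5 + S)*(S + 20) = (5 + S)*(20 + S))
r(Y, P) = -1/Y
v = 17/2 (v = -51/(-5 - 1) = -51/(-6) = -51*(-1/6) = 17/2 ≈ 8.5000)
r(3, a(2))*v = -1/3*(17/2) = -1*1/3*(17/2) = -1/3*17/2 = -17/6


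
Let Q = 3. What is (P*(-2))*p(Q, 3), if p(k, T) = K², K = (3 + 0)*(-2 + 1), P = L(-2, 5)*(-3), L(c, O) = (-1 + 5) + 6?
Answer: 540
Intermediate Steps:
L(c, O) = 10 (L(c, O) = 4 + 6 = 10)
P = -30 (P = 10*(-3) = -30)
K = -3 (K = 3*(-1) = -3)
p(k, T) = 9 (p(k, T) = (-3)² = 9)
(P*(-2))*p(Q, 3) = -30*(-2)*9 = 60*9 = 540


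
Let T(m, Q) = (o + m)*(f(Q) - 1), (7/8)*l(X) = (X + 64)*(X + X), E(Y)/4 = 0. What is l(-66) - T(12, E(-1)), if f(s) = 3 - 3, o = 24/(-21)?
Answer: 2188/7 ≈ 312.57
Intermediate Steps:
o = -8/7 (o = 24*(-1/21) = -8/7 ≈ -1.1429)
E(Y) = 0 (E(Y) = 4*0 = 0)
f(s) = 0
l(X) = 16*X*(64 + X)/7 (l(X) = 8*((X + 64)*(X + X))/7 = 8*((64 + X)*(2*X))/7 = 8*(2*X*(64 + X))/7 = 16*X*(64 + X)/7)
T(m, Q) = 8/7 - m (T(m, Q) = (-8/7 + m)*(0 - 1) = (-8/7 + m)*(-1) = 8/7 - m)
l(-66) - T(12, E(-1)) = (16/7)*(-66)*(64 - 66) - (8/7 - 1*12) = (16/7)*(-66)*(-2) - (8/7 - 12) = 2112/7 - 1*(-76/7) = 2112/7 + 76/7 = 2188/7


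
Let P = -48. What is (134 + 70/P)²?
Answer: 10118761/576 ≈ 17567.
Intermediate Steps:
(134 + 70/P)² = (134 + 70/(-48))² = (134 + 70*(-1/48))² = (134 - 35/24)² = (3181/24)² = 10118761/576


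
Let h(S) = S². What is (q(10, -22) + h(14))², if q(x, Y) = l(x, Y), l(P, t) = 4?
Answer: 40000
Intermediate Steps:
q(x, Y) = 4
(q(10, -22) + h(14))² = (4 + 14²)² = (4 + 196)² = 200² = 40000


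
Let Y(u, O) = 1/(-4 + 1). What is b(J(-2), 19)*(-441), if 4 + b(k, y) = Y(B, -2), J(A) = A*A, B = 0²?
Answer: 1911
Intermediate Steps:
B = 0
J(A) = A²
Y(u, O) = -⅓ (Y(u, O) = 1/(-3) = -⅓)
b(k, y) = -13/3 (b(k, y) = -4 - ⅓ = -13/3)
b(J(-2), 19)*(-441) = -13/3*(-441) = 1911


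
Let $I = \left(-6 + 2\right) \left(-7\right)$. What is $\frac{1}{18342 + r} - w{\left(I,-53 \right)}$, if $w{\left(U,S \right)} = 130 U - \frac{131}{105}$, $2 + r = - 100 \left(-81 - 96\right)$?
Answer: $- \frac{2753953331}{756840} \approx -3638.8$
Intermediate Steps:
$I = 28$ ($I = \left(-4\right) \left(-7\right) = 28$)
$r = 17698$ ($r = -2 - 100 \left(-81 - 96\right) = -2 - -17700 = -2 + 17700 = 17698$)
$w{\left(U,S \right)} = - \frac{131}{105} + 130 U$ ($w{\left(U,S \right)} = 130 U - \frac{131}{105} = - \frac{131}{105} + 130 U$)
$\frac{1}{18342 + r} - w{\left(I,-53 \right)} = \frac{1}{18342 + 17698} - \left(- \frac{131}{105} + 130 \cdot 28\right) = \frac{1}{36040} - \left(- \frac{131}{105} + 3640\right) = \frac{1}{36040} - \frac{382069}{105} = - \frac{2753953331}{756840}$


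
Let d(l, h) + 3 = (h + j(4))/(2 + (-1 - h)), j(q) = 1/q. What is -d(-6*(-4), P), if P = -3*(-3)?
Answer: 133/32 ≈ 4.1563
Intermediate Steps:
P = 9
d(l, h) = -3 + (¼ + h)/(1 - h) (d(l, h) = -3 + (h + 1/4)/(2 + (-1 - h)) = -3 + (h + ¼)/(1 - h) = -3 + (¼ + h)/(1 - h))
-d(-6*(-4), P) = -(11 - 16*9)/(4*(-1 + 9)) = -(11 - 144)/(4*8) = -(-133)/(4*8) = -1*(-133/32) = 133/32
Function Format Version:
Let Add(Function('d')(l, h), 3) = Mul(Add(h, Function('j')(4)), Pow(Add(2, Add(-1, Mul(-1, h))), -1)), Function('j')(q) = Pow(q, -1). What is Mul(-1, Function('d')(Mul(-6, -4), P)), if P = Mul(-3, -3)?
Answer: Rational(133, 32) ≈ 4.1563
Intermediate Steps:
P = 9
Function('d')(l, h) = Add(-3, Mul(Pow(Add(1, Mul(-1, h)), -1), Add(Rational(1, 4), h))) (Function('d')(l, h) = Add(-3, Mul(Add(h, Pow(4, -1)), Pow(Add(2, Add(-1, Mul(-1, h))), -1))) = Add(-3, Mul(Add(h, Rational(1, 4)), Pow(Add(1, Mul(-1, h)), -1))) = Add(-3, Mul(Add(Rational(1, 4), h), Pow(Add(1, Mul(-1, h)), -1))) = Add(-3, Mul(Pow(Add(1, Mul(-1, h)), -1), Add(Rational(1, 4), h))))
Mul(-1, Function('d')(Mul(-6, -4), P)) = Mul(-1, Mul(Rational(1, 4), Pow(Add(-1, 9), -1), Add(11, Mul(-16, 9)))) = Mul(-1, Mul(Rational(1, 4), Pow(8, -1), Add(11, -144))) = Mul(-1, Mul(Rational(1, 4), Rational(1, 8), -133)) = Mul(-1, Rational(-133, 32)) = Rational(133, 32)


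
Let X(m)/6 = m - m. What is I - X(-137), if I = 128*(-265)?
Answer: -33920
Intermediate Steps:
X(m) = 0 (X(m) = 6*(m - m) = 6*0 = 0)
I = -33920
I - X(-137) = -33920 - 1*0 = -33920 + 0 = -33920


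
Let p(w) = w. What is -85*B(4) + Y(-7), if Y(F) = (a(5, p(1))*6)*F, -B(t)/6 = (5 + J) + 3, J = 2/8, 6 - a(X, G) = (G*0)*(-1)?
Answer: 7911/2 ≈ 3955.5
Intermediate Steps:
a(X, G) = 6 (a(X, G) = 6 - G*0*(-1) = 6 - 0*(-1) = 6 - 1*0 = 6 + 0 = 6)
J = 1/4 (J = 2*(1/8) = 1/4 ≈ 0.25000)
B(t) = -99/2 (B(t) = -6*((5 + 1/4) + 3) = -6*(21/4 + 3) = -6*33/4 = -99/2)
Y(F) = 36*F (Y(F) = (6*6)*F = 36*F)
-85*B(4) + Y(-7) = -85*(-99/2) + 36*(-7) = 8415/2 - 252 = 7911/2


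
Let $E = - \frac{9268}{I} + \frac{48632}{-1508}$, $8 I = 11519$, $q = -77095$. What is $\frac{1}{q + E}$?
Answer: $- \frac{4342663}{334965604275} \approx -1.2965 \cdot 10^{-5}$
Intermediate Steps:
$I = \frac{11519}{8}$ ($I = \frac{1}{8} \cdot 11519 = \frac{11519}{8} \approx 1439.9$)
$E = - \frac{168000290}{4342663}$ ($E = - \frac{9268}{\frac{11519}{8}} + \frac{48632}{-1508} = \left(-9268\right) \frac{8}{11519} + 48632 \left(- \frac{1}{1508}\right) = - \frac{74144}{11519} - \frac{12158}{377} = - \frac{168000290}{4342663} \approx -38.686$)
$\frac{1}{q + E} = \frac{1}{-77095 - \frac{168000290}{4342663}} = \frac{1}{- \frac{334965604275}{4342663}} = - \frac{4342663}{334965604275}$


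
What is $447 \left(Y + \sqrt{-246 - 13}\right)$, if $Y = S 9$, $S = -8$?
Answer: $-32184 + 447 i \sqrt{259} \approx -32184.0 + 7193.8 i$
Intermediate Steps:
$Y = -72$ ($Y = \left(-8\right) 9 = -72$)
$447 \left(Y + \sqrt{-246 - 13}\right) = 447 \left(-72 + \sqrt{-246 - 13}\right) = 447 \left(-72 + \sqrt{-259}\right) = 447 \left(-72 + i \sqrt{259}\right) = -32184 + 447 i \sqrt{259}$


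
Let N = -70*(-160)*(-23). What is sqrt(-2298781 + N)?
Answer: I*sqrt(2556381) ≈ 1598.9*I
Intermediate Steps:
N = -257600 (N = 11200*(-23) = -257600)
sqrt(-2298781 + N) = sqrt(-2298781 - 257600) = sqrt(-2556381) = I*sqrt(2556381)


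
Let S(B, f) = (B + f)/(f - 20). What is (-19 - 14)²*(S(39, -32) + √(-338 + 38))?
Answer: -7623/52 + 10890*I*√3 ≈ -146.6 + 18862.0*I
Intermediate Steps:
S(B, f) = (B + f)/(-20 + f)
(-19 - 14)²*(S(39, -32) + √(-338 + 38)) = (-19 - 14)²*((39 - 32)/(-20 - 32) + √(-338 + 38)) = (-33)²*(7/(-52) + √(-300)) = 1089*(-1/52*7 + 10*I*√3) = 1089*(-7/52 + 10*I*√3) = -7623/52 + 10890*I*√3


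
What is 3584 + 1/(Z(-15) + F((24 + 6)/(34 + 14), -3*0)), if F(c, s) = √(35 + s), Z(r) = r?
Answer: 136189/38 - √35/190 ≈ 3583.9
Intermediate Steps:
3584 + 1/(Z(-15) + F((24 + 6)/(34 + 14), -3*0)) = 3584 + 1/(-15 + √(35 - 3*0)) = 3584 + 1/(-15 + √(35 + 0)) = 3584 + 1/(-15 + √35)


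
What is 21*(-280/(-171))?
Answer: 1960/57 ≈ 34.386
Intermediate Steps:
21*(-280/(-171)) = 21*(-280*(-1/171)) = 21*(280/171) = 1960/57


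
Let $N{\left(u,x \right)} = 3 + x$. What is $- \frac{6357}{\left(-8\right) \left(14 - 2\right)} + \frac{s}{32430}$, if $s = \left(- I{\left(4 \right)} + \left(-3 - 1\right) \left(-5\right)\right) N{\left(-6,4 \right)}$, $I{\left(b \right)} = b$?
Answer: $\frac{34361377}{518880} \approx 66.222$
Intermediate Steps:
$s = 112$ ($s = \left(\left(-1\right) 4 + \left(-3 - 1\right) \left(-5\right)\right) \left(3 + 4\right) = \left(-4 - -20\right) 7 = \left(-4 + 20\right) 7 = 16 \cdot 7 = 112$)
$- \frac{6357}{\left(-8\right) \left(14 - 2\right)} + \frac{s}{32430} = - \frac{6357}{\left(-8\right) \left(14 - 2\right)} + \frac{112}{32430} = - \frac{6357}{\left(-8\right) 12} + 112 \cdot \frac{1}{32430} = - \frac{6357}{-96} + \frac{56}{16215} = \left(-6357\right) \left(- \frac{1}{96}\right) + \frac{56}{16215} = \frac{2119}{32} + \frac{56}{16215} = \frac{34361377}{518880}$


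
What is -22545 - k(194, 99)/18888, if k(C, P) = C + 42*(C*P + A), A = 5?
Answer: -53329627/2361 ≈ -22588.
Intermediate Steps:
k(C, P) = 210 + C + 42*C*P (k(C, P) = C + 42*(C*P + 5) = C + 42*(5 + C*P) = C + (210 + 42*C*P) = 210 + C + 42*C*P)
-22545 - k(194, 99)/18888 = -22545 - (210 + 194 + 42*194*99)/18888 = -22545 - (210 + 194 + 806652)/18888 = -22545 - 807056/18888 = -22545 - 1*100882/2361 = -22545 - 100882/2361 = -53329627/2361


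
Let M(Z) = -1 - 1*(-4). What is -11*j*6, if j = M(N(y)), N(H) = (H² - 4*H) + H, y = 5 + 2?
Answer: -198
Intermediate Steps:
y = 7
N(H) = H² - 3*H
M(Z) = 3 (M(Z) = -1 + 4 = 3)
j = 3
-11*j*6 = -33*6 = -11*18 = -198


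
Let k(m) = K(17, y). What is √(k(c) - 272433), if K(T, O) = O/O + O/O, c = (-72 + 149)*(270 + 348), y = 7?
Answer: 37*I*√199 ≈ 521.95*I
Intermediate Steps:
c = 47586 (c = 77*618 = 47586)
K(T, O) = 2 (K(T, O) = 1 + 1 = 2)
k(m) = 2
√(k(c) - 272433) = √(2 - 272433) = √(-272431) = 37*I*√199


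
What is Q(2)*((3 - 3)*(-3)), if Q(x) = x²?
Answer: 0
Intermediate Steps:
Q(2)*((3 - 3)*(-3)) = 2²*((3 - 3)*(-3)) = 4*(0*(-3)) = 4*0 = 0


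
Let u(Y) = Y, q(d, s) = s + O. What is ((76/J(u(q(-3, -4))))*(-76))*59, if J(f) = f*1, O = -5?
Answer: 340784/9 ≈ 37865.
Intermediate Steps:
q(d, s) = -5 + s (q(d, s) = s - 5 = -5 + s)
J(f) = f
((76/J(u(q(-3, -4))))*(-76))*59 = ((76/(-5 - 4))*(-76))*59 = ((76/(-9))*(-76))*59 = ((76*(-1/9))*(-76))*59 = -76/9*(-76)*59 = (5776/9)*59 = 340784/9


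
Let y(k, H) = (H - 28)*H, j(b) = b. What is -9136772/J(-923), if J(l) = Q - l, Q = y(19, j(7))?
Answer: -2284193/194 ≈ -11774.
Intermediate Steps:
y(k, H) = H*(-28 + H) (y(k, H) = (-28 + H)*H = H*(-28 + H))
Q = -147 (Q = 7*(-28 + 7) = 7*(-21) = -147)
J(l) = -147 - l
-9136772/J(-923) = -9136772/(-147 - 1*(-923)) = -9136772/(-147 + 923) = -9136772/776 = -9136772*1/776 = -2284193/194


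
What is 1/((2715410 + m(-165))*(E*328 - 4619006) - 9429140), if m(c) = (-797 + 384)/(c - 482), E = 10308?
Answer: -647/2174980382535286 ≈ -2.9747e-13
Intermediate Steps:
m(c) = -413/(-482 + c)
1/((2715410 + m(-165))*(E*328 - 4619006) - 9429140) = 1/((2715410 - 413/(-482 - 165))*(10308*328 - 4619006) - 9429140) = 1/((2715410 - 413/(-647))*(3381024 - 4619006) - 9429140) = 1/((2715410 - 413*(-1/647))*(-1237982) - 9429140) = 1/((2715410 + 413/647)*(-1237982) - 9429140) = 1/((1756870683/647)*(-1237982) - 9429140) = 1/(-2174974281881706/647 - 9429140) = 1/(-2174980382535286/647) = -647/2174980382535286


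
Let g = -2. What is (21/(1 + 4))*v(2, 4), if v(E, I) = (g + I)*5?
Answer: 42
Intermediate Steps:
v(E, I) = -10 + 5*I (v(E, I) = (-2 + I)*5 = -10 + 5*I)
(21/(1 + 4))*v(2, 4) = (21/(1 + 4))*(-10 + 5*4) = (21/5)*(-10 + 20) = ((1/5)*21)*10 = (21/5)*10 = 42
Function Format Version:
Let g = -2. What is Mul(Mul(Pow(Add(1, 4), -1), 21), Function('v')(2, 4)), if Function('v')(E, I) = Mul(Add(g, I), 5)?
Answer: 42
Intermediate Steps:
Function('v')(E, I) = Add(-10, Mul(5, I)) (Function('v')(E, I) = Mul(Add(-2, I), 5) = Add(-10, Mul(5, I)))
Mul(Mul(Pow(Add(1, 4), -1), 21), Function('v')(2, 4)) = Mul(Mul(Pow(Add(1, 4), -1), 21), Add(-10, Mul(5, 4))) = Mul(Mul(Pow(5, -1), 21), Add(-10, 20)) = Mul(Mul(Rational(1, 5), 21), 10) = Mul(Rational(21, 5), 10) = 42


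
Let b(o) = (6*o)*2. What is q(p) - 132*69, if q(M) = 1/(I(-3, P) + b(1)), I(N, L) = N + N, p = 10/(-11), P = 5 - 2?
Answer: -54647/6 ≈ -9107.8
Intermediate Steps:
P = 3
b(o) = 12*o
p = -10/11 (p = 10*(-1/11) = -10/11 ≈ -0.90909)
I(N, L) = 2*N
q(M) = ⅙ (q(M) = 1/(2*(-3) + 12*1) = 1/(-6 + 12) = 1/6 = ⅙)
q(p) - 132*69 = ⅙ - 132*69 = ⅙ - 9108 = -54647/6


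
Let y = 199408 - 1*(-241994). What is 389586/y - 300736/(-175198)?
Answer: 16750013325/6444395633 ≈ 2.5992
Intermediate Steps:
y = 441402 (y = 199408 + 241994 = 441402)
389586/y - 300736/(-175198) = 389586/441402 - 300736/(-175198) = 389586*(1/441402) - 300736*(-1/175198) = 64931/73567 + 150368/87599 = 16750013325/6444395633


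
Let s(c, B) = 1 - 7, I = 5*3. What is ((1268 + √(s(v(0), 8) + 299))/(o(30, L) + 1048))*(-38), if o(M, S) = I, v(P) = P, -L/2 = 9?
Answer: -48184/1063 - 38*√293/1063 ≈ -45.940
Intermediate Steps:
L = -18 (L = -2*9 = -18)
I = 15
s(c, B) = -6
o(M, S) = 15
((1268 + √(s(v(0), 8) + 299))/(o(30, L) + 1048))*(-38) = ((1268 + √(-6 + 299))/(15 + 1048))*(-38) = ((1268 + √293)/1063)*(-38) = ((1268 + √293)*(1/1063))*(-38) = (1268/1063 + √293/1063)*(-38) = -48184/1063 - 38*√293/1063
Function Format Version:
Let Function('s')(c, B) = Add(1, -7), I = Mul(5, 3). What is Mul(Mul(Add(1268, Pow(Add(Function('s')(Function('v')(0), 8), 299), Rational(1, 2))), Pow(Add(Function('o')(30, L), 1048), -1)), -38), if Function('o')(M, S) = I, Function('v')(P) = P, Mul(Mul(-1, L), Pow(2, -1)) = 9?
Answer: Add(Rational(-48184, 1063), Mul(Rational(-38, 1063), Pow(293, Rational(1, 2)))) ≈ -45.940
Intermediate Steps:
L = -18 (L = Mul(-2, 9) = -18)
I = 15
Function('s')(c, B) = -6
Function('o')(M, S) = 15
Mul(Mul(Add(1268, Pow(Add(Function('s')(Function('v')(0), 8), 299), Rational(1, 2))), Pow(Add(Function('o')(30, L), 1048), -1)), -38) = Mul(Mul(Add(1268, Pow(Add(-6, 299), Rational(1, 2))), Pow(Add(15, 1048), -1)), -38) = Mul(Mul(Add(1268, Pow(293, Rational(1, 2))), Pow(1063, -1)), -38) = Mul(Mul(Add(1268, Pow(293, Rational(1, 2))), Rational(1, 1063)), -38) = Mul(Add(Rational(1268, 1063), Mul(Rational(1, 1063), Pow(293, Rational(1, 2)))), -38) = Add(Rational(-48184, 1063), Mul(Rational(-38, 1063), Pow(293, Rational(1, 2))))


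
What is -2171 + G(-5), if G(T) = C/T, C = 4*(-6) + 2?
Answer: -10833/5 ≈ -2166.6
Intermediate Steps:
C = -22 (C = -24 + 2 = -22)
G(T) = -22/T
-2171 + G(-5) = -2171 - 22/(-5) = -2171 - 22*(-⅕) = -2171 + 22/5 = -10833/5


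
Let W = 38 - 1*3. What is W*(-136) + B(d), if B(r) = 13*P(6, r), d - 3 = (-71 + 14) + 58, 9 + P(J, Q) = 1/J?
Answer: -29249/6 ≈ -4874.8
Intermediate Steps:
P(J, Q) = -9 + 1/J
d = 4 (d = 3 + ((-71 + 14) + 58) = 3 + (-57 + 58) = 3 + 1 = 4)
W = 35 (W = 38 - 3 = 35)
B(r) = -689/6 (B(r) = 13*(-9 + 1/6) = 13*(-9 + ⅙) = 13*(-53/6) = -689/6)
W*(-136) + B(d) = 35*(-136) - 689/6 = -4760 - 689/6 = -29249/6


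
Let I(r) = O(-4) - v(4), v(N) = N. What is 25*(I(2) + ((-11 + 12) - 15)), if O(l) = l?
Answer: -550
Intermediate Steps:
I(r) = -8 (I(r) = -4 - 1*4 = -4 - 4 = -8)
25*(I(2) + ((-11 + 12) - 15)) = 25*(-8 + ((-11 + 12) - 15)) = 25*(-8 + (1 - 15)) = 25*(-8 - 14) = 25*(-22) = -550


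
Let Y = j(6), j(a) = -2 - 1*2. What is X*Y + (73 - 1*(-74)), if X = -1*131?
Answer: 671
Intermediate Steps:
j(a) = -4 (j(a) = -2 - 2 = -4)
X = -131
Y = -4
X*Y + (73 - 1*(-74)) = -131*(-4) + (73 - 1*(-74)) = 524 + (73 + 74) = 524 + 147 = 671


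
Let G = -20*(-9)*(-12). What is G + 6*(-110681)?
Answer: -666246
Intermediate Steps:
G = -2160 (G = 180*(-12) = -2160)
G + 6*(-110681) = -2160 + 6*(-110681) = -2160 - 664086 = -666246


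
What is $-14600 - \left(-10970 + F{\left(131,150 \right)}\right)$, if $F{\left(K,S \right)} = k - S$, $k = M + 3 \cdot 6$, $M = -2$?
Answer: $-3496$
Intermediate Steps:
$k = 16$ ($k = -2 + 3 \cdot 6 = -2 + 18 = 16$)
$F{\left(K,S \right)} = 16 - S$
$-14600 - \left(-10970 + F{\left(131,150 \right)}\right) = -14600 - \left(-10970 + \left(16 - 150\right)\right) = -14600 - \left(-10970 - 134\right) = -14600 - -11104 = -14600 + 11104 = -3496$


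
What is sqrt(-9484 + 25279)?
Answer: 9*sqrt(195) ≈ 125.68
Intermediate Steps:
sqrt(-9484 + 25279) = sqrt(15795) = 9*sqrt(195)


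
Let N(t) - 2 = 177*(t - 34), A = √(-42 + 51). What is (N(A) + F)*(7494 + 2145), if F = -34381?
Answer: -384268374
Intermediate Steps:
A = 3 (A = √9 = 3)
N(t) = -6016 + 177*t (N(t) = 2 + 177*(t - 34) = 2 + 177*(-34 + t) = 2 + (-6018 + 177*t) = -6016 + 177*t)
(N(A) + F)*(7494 + 2145) = ((-6016 + 177*3) - 34381)*(7494 + 2145) = ((-6016 + 531) - 34381)*9639 = (-5485 - 34381)*9639 = -39866*9639 = -384268374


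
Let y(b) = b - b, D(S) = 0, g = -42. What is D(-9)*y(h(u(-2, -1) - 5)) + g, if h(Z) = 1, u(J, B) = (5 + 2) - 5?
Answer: -42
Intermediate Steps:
u(J, B) = 2 (u(J, B) = 7 - 5 = 2)
y(b) = 0
D(-9)*y(h(u(-2, -1) - 5)) + g = 0*0 - 42 = 0 - 42 = -42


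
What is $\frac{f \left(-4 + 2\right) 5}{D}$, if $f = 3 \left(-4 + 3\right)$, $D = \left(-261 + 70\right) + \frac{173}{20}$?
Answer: $- \frac{600}{3647} \approx -0.16452$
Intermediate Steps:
$D = - \frac{3647}{20}$ ($D = -191 + 173 \cdot \frac{1}{20} = -191 + \frac{173}{20} = - \frac{3647}{20} \approx -182.35$)
$f = -3$ ($f = 3 \left(-1\right) = -3$)
$\frac{f \left(-4 + 2\right) 5}{D} = \frac{\left(-3\right) \left(-4 + 2\right) 5}{- \frac{3647}{20}} = - 3 \left(\left(-2\right) 5\right) \left(- \frac{20}{3647}\right) = \left(-3\right) \left(-10\right) \left(- \frac{20}{3647}\right) = 30 \left(- \frac{20}{3647}\right) = - \frac{600}{3647}$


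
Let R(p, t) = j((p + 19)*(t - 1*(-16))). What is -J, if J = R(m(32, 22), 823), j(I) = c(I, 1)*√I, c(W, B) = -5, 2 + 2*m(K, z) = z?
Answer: 5*√24331 ≈ 779.92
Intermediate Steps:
m(K, z) = -1 + z/2
j(I) = -5*√I
R(p, t) = -5*√((16 + t)*(19 + p)) (R(p, t) = -5*√((p + 19)*(t - 1*(-16))) = -5*√((19 + p)*(t + 16)) = -5*√((16 + t)*(19 + p)))
J = -5*√24331 (J = -5*√(304 + 16*(-1 + (½)*22) + 19*823 + (-1 + (½)*22)*823) = -5*√(304 + 16*(-1 + 11) + 15637 + (-1 + 11)*823) = -5*√(304 + 16*10 + 15637 + 10*823) = -5*√(304 + 160 + 15637 + 8230) = -5*√24331 ≈ -779.92)
-J = -(-5)*√24331 = 5*√24331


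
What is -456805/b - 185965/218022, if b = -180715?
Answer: 13197374947/7879969146 ≈ 1.6748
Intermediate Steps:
-456805/b - 185965/218022 = -456805/(-180715) - 185965/218022 = -456805*(-1/180715) - 185965*1/218022 = 91361/36143 - 185965/218022 = 13197374947/7879969146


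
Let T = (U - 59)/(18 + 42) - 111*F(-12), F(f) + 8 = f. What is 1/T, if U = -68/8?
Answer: 8/17751 ≈ 0.00045068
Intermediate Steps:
U = -17/2 (U = -68*1/8 = -17/2 ≈ -8.5000)
F(f) = -8 + f
T = 17751/8 (T = (-17/2 - 59)/(18 + 42) - 111*(-8 - 12) = -135/2/60 - 111*(-20) = -135/2*1/60 + 2220 = -9/8 + 2220 = 17751/8 ≈ 2218.9)
1/T = 1/(17751/8) = 8/17751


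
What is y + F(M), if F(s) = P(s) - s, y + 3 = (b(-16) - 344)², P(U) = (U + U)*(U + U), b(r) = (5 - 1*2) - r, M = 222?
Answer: 302536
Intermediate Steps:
b(r) = 3 - r (b(r) = (5 - 2) - r = 3 - r)
P(U) = 4*U² (P(U) = (2*U)*(2*U) = 4*U²)
y = 105622 (y = -3 + ((3 - 1*(-16)) - 344)² = -3 + ((3 + 16) - 344)² = -3 + (19 - 344)² = -3 + (-325)² = -3 + 105625 = 105622)
F(s) = -s + 4*s² (F(s) = 4*s² - s = -s + 4*s²)
y + F(M) = 105622 + 222*(-1 + 4*222) = 105622 + 222*(-1 + 888) = 105622 + 222*887 = 105622 + 196914 = 302536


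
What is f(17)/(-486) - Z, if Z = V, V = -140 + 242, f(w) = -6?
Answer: -8261/81 ≈ -101.99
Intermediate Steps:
V = 102
Z = 102
f(17)/(-486) - Z = -6/(-486) - 1*102 = -6*(-1/486) - 102 = 1/81 - 102 = -8261/81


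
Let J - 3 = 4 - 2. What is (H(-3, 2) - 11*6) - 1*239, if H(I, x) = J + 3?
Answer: -297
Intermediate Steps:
J = 5 (J = 3 + (4 - 2) = 3 + 2 = 5)
H(I, x) = 8 (H(I, x) = 5 + 3 = 8)
(H(-3, 2) - 11*6) - 1*239 = (8 - 11*6) - 1*239 = (8 - 66) - 239 = -58 - 239 = -297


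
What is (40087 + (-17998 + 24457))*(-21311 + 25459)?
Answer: 193072808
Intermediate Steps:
(40087 + (-17998 + 24457))*(-21311 + 25459) = (40087 + 6459)*4148 = 46546*4148 = 193072808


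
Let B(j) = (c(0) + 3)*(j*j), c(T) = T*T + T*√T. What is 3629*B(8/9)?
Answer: 232256/27 ≈ 8602.1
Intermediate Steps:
c(T) = T² + T^(3/2)
B(j) = 3*j² (B(j) = ((0² + 0^(3/2)) + 3)*(j*j) = ((0 + 0) + 3)*j² = (0 + 3)*j² = 3*j²)
3629*B(8/9) = 3629*(3*(8/9)²) = 3629*(3*(64/81)) = 3629*(64/27) = 232256/27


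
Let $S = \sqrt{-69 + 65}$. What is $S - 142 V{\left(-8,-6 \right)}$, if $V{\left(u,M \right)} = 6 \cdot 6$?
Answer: $-5112 + 2 i \approx -5112.0 + 2.0 i$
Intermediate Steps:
$V{\left(u,M \right)} = 36$
$S = 2 i$ ($S = \sqrt{-4} = 2 i \approx 2.0 i$)
$S - 142 V{\left(-8,-6 \right)} = 2 i - 5112 = -5112 + 2 i$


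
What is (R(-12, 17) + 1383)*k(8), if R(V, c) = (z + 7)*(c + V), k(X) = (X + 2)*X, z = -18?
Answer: 106240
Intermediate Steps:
k(X) = X*(2 + X) (k(X) = (2 + X)*X = X*(2 + X))
R(V, c) = -11*V - 11*c (R(V, c) = (-18 + 7)*(c + V) = -11*(V + c) = -11*V - 11*c)
(R(-12, 17) + 1383)*k(8) = ((-11*(-12) - 11*17) + 1383)*(8*(2 + 8)) = ((132 - 187) + 1383)*(8*10) = (-55 + 1383)*80 = 1328*80 = 106240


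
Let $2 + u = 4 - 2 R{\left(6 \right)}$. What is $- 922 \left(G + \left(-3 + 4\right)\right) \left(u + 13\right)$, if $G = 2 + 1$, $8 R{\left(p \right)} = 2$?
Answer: $-53476$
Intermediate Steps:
$R{\left(p \right)} = \frac{1}{4}$ ($R{\left(p \right)} = \frac{1}{8} \cdot 2 = \frac{1}{4}$)
$u = \frac{3}{2}$ ($u = -2 + \left(4 - \frac{1}{2}\right) = -2 + \frac{7}{2} = \frac{3}{2} \approx 1.5$)
$G = 3$
$- 922 \left(G + \left(-3 + 4\right)\right) \left(u + 13\right) = - 922 \left(3 + \left(-3 + 4\right)\right) \left(\frac{3}{2} + 13\right) = - 922 \left(3 + 1\right) \frac{29}{2} = - 922 \cdot 4 \cdot \frac{29}{2} = \left(-922\right) 58 = -53476$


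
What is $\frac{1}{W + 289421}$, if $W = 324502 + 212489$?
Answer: $\frac{1}{826412} \approx 1.21 \cdot 10^{-6}$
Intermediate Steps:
$W = 536991$
$\frac{1}{W + 289421} = \frac{1}{536991 + 289421} = \frac{1}{826412}$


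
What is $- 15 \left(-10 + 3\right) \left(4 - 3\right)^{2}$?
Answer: $105$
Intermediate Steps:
$- 15 \left(-10 + 3\right) \left(4 - 3\right)^{2} = \left(-15\right) \left(-7\right) 1^{2} = 105 \cdot 1 = 105$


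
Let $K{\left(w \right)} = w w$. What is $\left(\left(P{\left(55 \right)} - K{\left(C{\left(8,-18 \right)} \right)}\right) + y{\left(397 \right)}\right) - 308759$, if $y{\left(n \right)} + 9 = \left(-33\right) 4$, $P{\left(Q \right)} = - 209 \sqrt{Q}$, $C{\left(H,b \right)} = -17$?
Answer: $-309189 - 209 \sqrt{55} \approx -3.1074 \cdot 10^{5}$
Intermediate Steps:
$K{\left(w \right)} = w^{2}$
$y{\left(n \right)} = -141$ ($y{\left(n \right)} = -9 - 132 = -141$)
$\left(\left(P{\left(55 \right)} - K{\left(C{\left(8,-18 \right)} \right)}\right) + y{\left(397 \right)}\right) - 308759 = \left(\left(- 209 \sqrt{55} - \left(-17\right)^{2}\right) - 141\right) - 308759 = \left(\left(- 209 \sqrt{55} - 289\right) - 141\right) - 308759 = \left(\left(-289 - 209 \sqrt{55}\right) - 141\right) - 308759 = \left(-430 - 209 \sqrt{55}\right) - 308759 = -309189 - 209 \sqrt{55}$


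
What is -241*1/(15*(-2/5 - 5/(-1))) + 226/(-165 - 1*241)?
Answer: -56720/14007 ≈ -4.0494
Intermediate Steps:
-241*1/(15*(-2/5 - 5/(-1))) + 226/(-165 - 1*241) = -241*1/(15*(-2*⅕ - 5*(-1))) + 226/(-165 - 241) = -241*1/(15*(-⅖ + 5)) + 226/(-406) = -241/((3*(23/5))*5) + 226*(-1/406) = -241/((69/5)*5) - 113/203 = -241/69 - 113/203 = -56720/14007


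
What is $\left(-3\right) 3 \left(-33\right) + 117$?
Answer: $414$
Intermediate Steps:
$\left(-3\right) 3 \left(-33\right) + 117 = \left(-9\right) \left(-33\right) + 117 = 297 + 117 = 414$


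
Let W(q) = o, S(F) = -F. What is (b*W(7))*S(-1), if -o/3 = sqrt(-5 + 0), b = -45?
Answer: 135*I*sqrt(5) ≈ 301.87*I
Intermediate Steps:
o = -3*I*sqrt(5) (o = -3*sqrt(-5 + 0) = -3*I*sqrt(5) ≈ -6.7082*I)
W(q) = -3*I*sqrt(5)
(b*W(7))*S(-1) = (-(-135)*I*sqrt(5))*(-1*(-1)) = (135*I*sqrt(5))*1 = 135*I*sqrt(5)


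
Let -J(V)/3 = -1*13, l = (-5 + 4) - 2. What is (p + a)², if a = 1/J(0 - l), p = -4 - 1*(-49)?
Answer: 3083536/1521 ≈ 2027.3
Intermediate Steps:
l = -3 (l = -1 - 2 = -3)
p = 45 (p = -4 + 49 = 45)
J(V) = 39 (J(V) = -(-3)*13 = -3*(-13) = 39)
a = 1/39 ≈ 0.025641
(p + a)² = (45 + 1/39)² = (1756/39)² = 3083536/1521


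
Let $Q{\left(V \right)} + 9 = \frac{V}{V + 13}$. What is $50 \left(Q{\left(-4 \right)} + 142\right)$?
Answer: $\frac{59650}{9} \approx 6627.8$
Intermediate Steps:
$Q{\left(V \right)} = -9 + \frac{V}{13 + V}$ ($Q{\left(V \right)} = -9 + \frac{V}{V + 13} = -9 + \frac{V}{13 + V}$)
$50 \left(Q{\left(-4 \right)} + 142\right) = 50 \left(\frac{-117 - -32}{13 - 4} + 142\right) = 50 \left(\frac{-117 + 32}{9} + 142\right) = 50 \left(\frac{1}{9} \left(-85\right) + 142\right) = 50 \left(- \frac{85}{9} + 142\right) = 50 \cdot \frac{1193}{9} = \frac{59650}{9}$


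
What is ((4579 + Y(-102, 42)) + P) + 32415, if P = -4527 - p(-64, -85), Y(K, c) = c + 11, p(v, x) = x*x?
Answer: 25295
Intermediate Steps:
p(v, x) = x**2
Y(K, c) = 11 + c
P = -11752 (P = -4527 - 1*(-85)**2 = -4527 - 1*7225 = -4527 - 7225 = -11752)
((4579 + Y(-102, 42)) + P) + 32415 = ((4579 + (11 + 42)) - 11752) + 32415 = ((4579 + 53) - 11752) + 32415 = (4632 - 11752) + 32415 = -7120 + 32415 = 25295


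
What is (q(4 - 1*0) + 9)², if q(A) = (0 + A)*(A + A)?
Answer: 1681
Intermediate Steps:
q(A) = 2*A² (q(A) = A*(2*A) = 2*A²)
(q(4 - 1*0) + 9)² = (2*(4 - 1*0)² + 9)² = (2*(4 + 0)² + 9)² = (2*4² + 9)² = (2*16 + 9)² = (32 + 9)² = 41² = 1681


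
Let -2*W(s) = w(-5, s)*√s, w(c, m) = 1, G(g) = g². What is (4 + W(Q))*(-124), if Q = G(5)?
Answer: -186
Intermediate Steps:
Q = 25 (Q = 5² = 25)
W(s) = -√s/2
(4 + W(Q))*(-124) = (4 - √25/2)*(-124) = (4 - ½*5)*(-124) = (4 - 5/2)*(-124) = (3/2)*(-124) = -186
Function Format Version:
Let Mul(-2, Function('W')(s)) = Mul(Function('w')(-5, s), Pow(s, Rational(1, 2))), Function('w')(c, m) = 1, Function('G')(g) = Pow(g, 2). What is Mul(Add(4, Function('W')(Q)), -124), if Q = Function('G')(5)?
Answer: -186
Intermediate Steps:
Q = 25 (Q = Pow(5, 2) = 25)
Function('W')(s) = Mul(Rational(-1, 2), Pow(s, Rational(1, 2))) (Function('W')(s) = Mul(Rational(-1, 2), Mul(1, Pow(s, Rational(1, 2)))) = Mul(Rational(-1, 2), Pow(s, Rational(1, 2))))
Mul(Add(4, Function('W')(Q)), -124) = Mul(Add(4, Mul(Rational(-1, 2), Pow(25, Rational(1, 2)))), -124) = Mul(Add(4, Mul(Rational(-1, 2), 5)), -124) = Mul(Add(4, Rational(-5, 2)), -124) = Mul(Rational(3, 2), -124) = -186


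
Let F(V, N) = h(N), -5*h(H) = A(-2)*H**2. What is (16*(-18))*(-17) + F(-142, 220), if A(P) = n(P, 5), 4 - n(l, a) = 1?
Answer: -24144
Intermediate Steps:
n(l, a) = 3 (n(l, a) = 4 - 1*1 = 4 - 1 = 3)
A(P) = 3
h(H) = -3*H**2/5
F(V, N) = -3*N**2/5
(16*(-18))*(-17) + F(-142, 220) = (16*(-18))*(-17) - 3/5*220**2 = -288*(-17) - 3/5*48400 = 4896 - 29040 = -24144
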